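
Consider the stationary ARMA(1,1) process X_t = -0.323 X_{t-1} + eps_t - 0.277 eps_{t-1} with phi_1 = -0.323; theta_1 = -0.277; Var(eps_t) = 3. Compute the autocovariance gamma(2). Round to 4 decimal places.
\gamma(2) = 0.7072

Multiply the model equation by X_{t-k} and take expectations. With theta_0 = psi_0 = 1 and psi_j the MA(infinity) weights, this gives
  gamma(k) - sum_i phi_i gamma(k-i) = c_k,
  c_k = sigma^2 * sum_{j=k..q} theta_j psi_{j-k}   (c_k = 0 for k > q),
using gamma(-m) = gamma(m).
psi-weights needed (psi_j = theta_j + sum_i phi_i psi_{j-i}):
  psi_1 = theta_1 + phi_1 = -0.277 + (-0.323) = -0.6
Right-hand sides:
  c_0 = sigma^2 (1 + theta_1 psi_1) = 3 * (1 + (-0.277)(-0.6)) = 3 * 1.1662 = 3.4986
  c_1 = sigma^2 theta_1 = 3 * (-0.277) = -0.831
  c_2 = 0
Equations for k = 0 and k = 1 (AR order 1):
  gamma(0) = phi_1 gamma(1) + c_0
  gamma(1) = phi_1 gamma(0) + c_1
Substituting the second into the first: gamma(0) (1 - phi_1^2) = c_0 + phi_1 c_1, so
  gamma(0) = (c_0 + phi_1 c_1) / (1 - phi_1^2) = (3.4986 + (-0.323)(-0.831)) / (1 - (-0.323)^2) = 3.767013 / 0.895671 = 4.2058.
  gamma(1) = phi_1 gamma(0) + c_1 = (-0.323)(4.2058) + (-0.831) = -2.189473.
For k = 2 (> q): gamma(2) = phi_1 gamma(1) = (-0.323)(-2.189473) = 0.7072.
Therefore gamma(2) = 0.7072 (to 4 decimal places).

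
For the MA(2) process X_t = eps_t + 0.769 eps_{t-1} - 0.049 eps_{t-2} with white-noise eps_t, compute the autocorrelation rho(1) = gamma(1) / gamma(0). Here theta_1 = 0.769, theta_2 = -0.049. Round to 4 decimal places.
\rho(1) = 0.4589

For an MA(q) process with theta_0 = 1, the autocovariance is
  gamma(k) = sigma^2 * sum_{i=0..q-k} theta_i * theta_{i+k},
and rho(k) = gamma(k) / gamma(0). Sigma^2 cancels.
  numerator   = (1)*(0.769) + (0.769)*(-0.049) = 0.731319.
  denominator = (1)^2 + (0.769)^2 + (-0.049)^2 = 1.593762.
  rho(1) = 0.731319 / 1.593762 = 0.4589.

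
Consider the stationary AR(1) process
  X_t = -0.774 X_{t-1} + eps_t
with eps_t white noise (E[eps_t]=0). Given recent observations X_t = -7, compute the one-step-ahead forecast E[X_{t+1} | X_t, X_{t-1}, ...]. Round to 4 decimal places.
E[X_{t+1} \mid \mathcal F_t] = 5.4180

For an AR(p) model X_t = c + sum_i phi_i X_{t-i} + eps_t, the
one-step-ahead conditional mean is
  E[X_{t+1} | X_t, ...] = c + sum_i phi_i X_{t+1-i}.
Substitute known values:
  E[X_{t+1} | ...] = (-0.774) * (-7)
                   = 5.4180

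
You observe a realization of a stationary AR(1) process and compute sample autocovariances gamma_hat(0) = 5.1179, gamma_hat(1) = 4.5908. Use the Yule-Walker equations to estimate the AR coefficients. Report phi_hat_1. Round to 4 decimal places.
\hat\phi_{1} = 0.8970

The Yule-Walker equations for an AR(p) process read, in matrix form,
  Gamma_p phi = r_p,   with   (Gamma_p)_{ij} = gamma(|i - j|),
                       (r_p)_i = gamma(i),   i,j = 1..p.
Substitute the sample gammas (Toeplitz matrix and right-hand side of size 1):
  Gamma_p = [[5.1179]]
  r_p     = [4.5908]
With p = 1 this is the single equation gamma(0) phi_1 = gamma(1):
  phi_hat_1 = gamma(1) / gamma(0) = 4.5908 / 5.1179 = 0.8970.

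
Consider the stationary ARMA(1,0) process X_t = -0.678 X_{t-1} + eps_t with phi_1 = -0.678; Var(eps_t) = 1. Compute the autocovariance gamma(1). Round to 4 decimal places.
\gamma(1) = -1.2548

Multiply the model equation by X_{t-k} and take expectations. With theta_0 = psi_0 = 1 and psi_j the MA(infinity) weights, this gives
  gamma(k) - sum_i phi_i gamma(k-i) = c_k,
  c_k = sigma^2 * sum_{j=k..q} theta_j psi_{j-k}   (c_k = 0 for k > q),
using gamma(-m) = gamma(m).
Pure AR (q = 0): c_0 = sigma^2 = 1, c_k = 0 for k >= 1.
Equations for k = 0 and k = 1 (AR order 1):
  gamma(0) = phi_1 gamma(1) + c_0
  gamma(1) = phi_1 gamma(0) + c_1
Substituting the second into the first: gamma(0) (1 - phi_1^2) = c_0 + phi_1 c_1, so
  gamma(0) = c_0 / (1 - phi_1^2) = 1 / (1 - (-0.678)^2) = 1 / 0.540316 = 1.850769.
  gamma(1) = phi_1 gamma(0) = (-0.678)(1.850769) = -1.254821.
Therefore gamma(1) = -1.2548 (to 4 decimal places).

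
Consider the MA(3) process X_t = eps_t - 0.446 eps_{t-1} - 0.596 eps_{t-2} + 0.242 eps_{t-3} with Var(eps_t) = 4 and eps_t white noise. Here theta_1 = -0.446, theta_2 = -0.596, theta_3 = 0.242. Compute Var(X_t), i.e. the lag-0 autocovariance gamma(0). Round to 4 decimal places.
\gamma(0) = 6.4508

For an MA(q) process X_t = eps_t + sum_i theta_i eps_{t-i} with
Var(eps_t) = sigma^2, the variance is
  gamma(0) = sigma^2 * (1 + sum_i theta_i^2).
  sum_i theta_i^2 = (-0.446)^2 + (-0.596)^2 + (0.242)^2 = 0.198916 + 0.355216 + 0.058564 = 0.612696.
  gamma(0) = 4 * (1 + 0.612696) = 4 * 1.612696 = 6.450784, which rounds to 6.4508.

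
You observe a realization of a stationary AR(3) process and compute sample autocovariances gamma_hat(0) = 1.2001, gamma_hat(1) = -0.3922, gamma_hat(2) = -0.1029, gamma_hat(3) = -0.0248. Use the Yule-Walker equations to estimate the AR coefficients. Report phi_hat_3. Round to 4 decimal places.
\hat\phi_{3} = -0.1470

The Yule-Walker equations for an AR(p) process read, in matrix form,
  Gamma_p phi = r_p,   with   (Gamma_p)_{ij} = gamma(|i - j|),
                       (r_p)_i = gamma(i),   i,j = 1..p.
Substitute the sample gammas (Toeplitz matrix and right-hand side of size 3):
  Gamma_p = [[1.2001, -0.3922, -0.1029], [-0.3922, 1.2001, -0.3922], [-0.1029, -0.3922, 1.2001]]
  r_p     = [-0.3922, -0.1029, -0.0248]
Written out (R1..R3):
  (R1) 1.2001 phi_1 - 0.3922 phi_2 - 0.1029 phi_3 = -0.3922
  (R2) -0.3922 phi_1 + 1.2001 phi_2 - 0.3922 phi_3 = -0.1029
  (R3) -0.1029 phi_1 - 0.3922 phi_2 + 1.2001 phi_3 = -0.0248
Gaussian elimination:
  R2 <- R2 - (-0.3922/1.2001) R1 = R2 - (-0.326806) R1:  1.071927 phi_2 - 0.425828 phi_3 = -0.231073
  R3 <- R3 - (-0.1029/1.2001) R1 = R3 - (-0.085743) R1:  -0.425828 phi_2 + 1.191277 phi_3 = -0.058428
  R3 <- R3 - (-0.425828/1.071927) R2 = R3 - (-0.397255) R2:  1.022115 phi_3 = -0.150223
Back-substitution:
  phi_hat_3 = -0.150223 / 1.022115 = -0.146973
  phi_hat_2 = (-0.231073 - (-0.425828)(-0.146973)) / 1.071927 = -0.273954
  phi_hat_1 = (-0.3922 - (-0.3922)(-0.273954) - (-0.1029)(-0.146973)) / 1.2001 = -0.428938
So phi_hat = [-0.4289, -0.2740, -0.1470].
Therefore phi_hat_3 = -0.1470.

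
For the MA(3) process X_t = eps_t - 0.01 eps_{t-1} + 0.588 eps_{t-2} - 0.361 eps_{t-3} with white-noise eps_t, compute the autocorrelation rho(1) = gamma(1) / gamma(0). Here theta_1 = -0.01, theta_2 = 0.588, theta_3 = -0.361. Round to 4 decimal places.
\rho(1) = -0.1546

For an MA(q) process with theta_0 = 1, the autocovariance is
  gamma(k) = sigma^2 * sum_{i=0..q-k} theta_i * theta_{i+k},
and rho(k) = gamma(k) / gamma(0). Sigma^2 cancels.
  numerator   = (1)*(-0.01) + (-0.01)*(0.588) + (0.588)*(-0.361) = -0.228148.
  denominator = (1)^2 + (-0.01)^2 + (0.588)^2 + (-0.361)^2 = 1.476165.
  rho(1) = -0.228148 / 1.476165 = -0.1546.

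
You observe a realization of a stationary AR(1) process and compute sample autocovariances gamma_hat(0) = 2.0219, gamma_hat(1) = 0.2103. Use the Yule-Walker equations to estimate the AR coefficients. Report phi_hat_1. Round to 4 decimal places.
\hat\phi_{1} = 0.1040

The Yule-Walker equations for an AR(p) process read, in matrix form,
  Gamma_p phi = r_p,   with   (Gamma_p)_{ij} = gamma(|i - j|),
                       (r_p)_i = gamma(i),   i,j = 1..p.
Substitute the sample gammas (Toeplitz matrix and right-hand side of size 1):
  Gamma_p = [[2.0219]]
  r_p     = [0.2103]
With p = 1 this is the single equation gamma(0) phi_1 = gamma(1):
  phi_hat_1 = gamma(1) / gamma(0) = 0.2103 / 2.0219 = 0.1040.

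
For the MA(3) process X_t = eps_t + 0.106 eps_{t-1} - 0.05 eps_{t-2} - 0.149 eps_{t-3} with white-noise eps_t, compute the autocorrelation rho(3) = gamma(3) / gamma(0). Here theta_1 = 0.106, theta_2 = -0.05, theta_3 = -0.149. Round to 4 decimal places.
\rho(3) = -0.1438

For an MA(q) process with theta_0 = 1, the autocovariance is
  gamma(k) = sigma^2 * sum_{i=0..q-k} theta_i * theta_{i+k},
and rho(k) = gamma(k) / gamma(0). Sigma^2 cancels.
  numerator   = (1)*(-0.149) = -0.149.
  denominator = (1)^2 + (0.106)^2 + (-0.05)^2 + (-0.149)^2 = 1.035937.
  rho(3) = -0.149 / 1.035937 = -0.1438.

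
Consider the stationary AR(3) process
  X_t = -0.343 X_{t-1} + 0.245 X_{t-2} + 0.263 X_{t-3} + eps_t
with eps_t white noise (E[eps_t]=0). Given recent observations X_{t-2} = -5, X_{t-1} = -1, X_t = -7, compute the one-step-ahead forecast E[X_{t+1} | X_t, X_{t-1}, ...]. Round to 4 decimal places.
E[X_{t+1} \mid \mathcal F_t] = 0.8410

For an AR(p) model X_t = c + sum_i phi_i X_{t-i} + eps_t, the
one-step-ahead conditional mean is
  E[X_{t+1} | X_t, ...] = c + sum_i phi_i X_{t+1-i}.
Substitute known values:
  E[X_{t+1} | ...] = (-0.343) * (-7) + (0.245) * (-1) + (0.263) * (-5)
                   = 0.8410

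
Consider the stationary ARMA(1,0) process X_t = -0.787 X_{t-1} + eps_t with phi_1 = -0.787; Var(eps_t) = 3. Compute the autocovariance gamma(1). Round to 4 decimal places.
\gamma(1) = -6.2029

Multiply the model equation by X_{t-k} and take expectations. With theta_0 = psi_0 = 1 and psi_j the MA(infinity) weights, this gives
  gamma(k) - sum_i phi_i gamma(k-i) = c_k,
  c_k = sigma^2 * sum_{j=k..q} theta_j psi_{j-k}   (c_k = 0 for k > q),
using gamma(-m) = gamma(m).
Pure AR (q = 0): c_0 = sigma^2 = 3, c_k = 0 for k >= 1.
Equations for k = 0 and k = 1 (AR order 1):
  gamma(0) = phi_1 gamma(1) + c_0
  gamma(1) = phi_1 gamma(0) + c_1
Substituting the second into the first: gamma(0) (1 - phi_1^2) = c_0 + phi_1 c_1, so
  gamma(0) = c_0 / (1 - phi_1^2) = 3 / (1 - (-0.787)^2) = 3 / 0.380631 = 7.881649.
  gamma(1) = phi_1 gamma(0) = (-0.787)(7.881649) = -6.202858.
Therefore gamma(1) = -6.2029 (to 4 decimal places).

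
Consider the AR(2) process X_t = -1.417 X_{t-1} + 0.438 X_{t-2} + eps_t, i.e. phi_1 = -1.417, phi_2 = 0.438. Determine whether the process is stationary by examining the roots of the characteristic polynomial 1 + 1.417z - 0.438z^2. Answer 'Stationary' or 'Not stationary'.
\text{Not stationary}

The AR(p) characteristic polynomial is P(z) = 1 + 1.417z - 0.438z^2.
Stationarity requires all roots to lie outside the unit circle, i.e. |z| > 1 for every root.
Set 1 + (1.417) z + (-0.438) z^2 = 0, i.e. a z^2 + b z + c = 0 with a = -0.438, b = 1.417, c = 1.
Discriminant D = b^2 - 4ac = (1.417)^2 - 4*(-0.438)*1 = 2.007889 - (-1.752) = 3.759889.
D >= 0, so the roots are real: z = (-b +/- sqrt(D)) / (2a) = (-1.417 +/- 1.939043) / (-0.876).
  z_1 = (-1.417 + 1.939043) / (-0.876) = -0.5959,   |z_1| = 0.5959.
  z_2 = (-1.417 - 1.939043) / (-0.876) = 3.8311,   |z_2| = 3.8311.
Moduli of all roots: 0.5959, 3.8311.
All moduli strictly greater than 1? No.
Verdict: Not stationary.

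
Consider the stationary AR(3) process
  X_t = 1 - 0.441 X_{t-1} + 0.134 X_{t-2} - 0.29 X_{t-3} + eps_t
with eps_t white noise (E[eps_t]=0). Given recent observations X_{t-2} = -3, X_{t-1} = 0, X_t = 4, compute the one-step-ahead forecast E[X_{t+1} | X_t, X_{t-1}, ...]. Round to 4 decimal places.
E[X_{t+1} \mid \mathcal F_t] = 0.1060

For an AR(p) model X_t = c + sum_i phi_i X_{t-i} + eps_t, the
one-step-ahead conditional mean is
  E[X_{t+1} | X_t, ...] = c + sum_i phi_i X_{t+1-i}.
Substitute known values:
  E[X_{t+1} | ...] = 1 + (-0.441) * (4) + (0.134) * (0) + (-0.29) * (-3)
                   = 0.1060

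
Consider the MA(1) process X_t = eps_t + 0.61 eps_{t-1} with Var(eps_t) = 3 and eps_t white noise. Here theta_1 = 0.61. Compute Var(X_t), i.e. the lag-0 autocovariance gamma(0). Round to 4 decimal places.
\gamma(0) = 4.1163

For an MA(q) process X_t = eps_t + sum_i theta_i eps_{t-i} with
Var(eps_t) = sigma^2, the variance is
  gamma(0) = sigma^2 * (1 + sum_i theta_i^2).
  sum_i theta_i^2 = (0.61)^2 = 0.3721.
  gamma(0) = 3 * (1 + 0.3721) = 3 * 1.3721 = 4.1163.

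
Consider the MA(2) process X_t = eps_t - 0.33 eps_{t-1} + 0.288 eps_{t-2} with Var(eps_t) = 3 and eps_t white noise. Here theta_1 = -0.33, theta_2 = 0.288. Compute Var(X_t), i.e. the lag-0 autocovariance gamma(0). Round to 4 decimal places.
\gamma(0) = 3.5755

For an MA(q) process X_t = eps_t + sum_i theta_i eps_{t-i} with
Var(eps_t) = sigma^2, the variance is
  gamma(0) = sigma^2 * (1 + sum_i theta_i^2).
  sum_i theta_i^2 = (-0.33)^2 + (0.288)^2 = 0.1089 + 0.082944 = 0.191844.
  gamma(0) = 3 * (1 + 0.191844) = 3 * 1.191844 = 3.575532, which rounds to 3.5755.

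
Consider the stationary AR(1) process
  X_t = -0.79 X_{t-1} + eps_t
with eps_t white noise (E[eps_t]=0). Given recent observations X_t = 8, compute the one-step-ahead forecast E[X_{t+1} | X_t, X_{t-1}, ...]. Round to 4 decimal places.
E[X_{t+1} \mid \mathcal F_t] = -6.3200

For an AR(p) model X_t = c + sum_i phi_i X_{t-i} + eps_t, the
one-step-ahead conditional mean is
  E[X_{t+1} | X_t, ...] = c + sum_i phi_i X_{t+1-i}.
Substitute known values:
  E[X_{t+1} | ...] = (-0.79) * (8)
                   = -6.3200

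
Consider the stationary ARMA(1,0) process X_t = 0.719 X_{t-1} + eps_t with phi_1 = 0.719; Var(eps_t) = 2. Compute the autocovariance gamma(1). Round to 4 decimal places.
\gamma(1) = 2.9770

Multiply the model equation by X_{t-k} and take expectations. With theta_0 = psi_0 = 1 and psi_j the MA(infinity) weights, this gives
  gamma(k) - sum_i phi_i gamma(k-i) = c_k,
  c_k = sigma^2 * sum_{j=k..q} theta_j psi_{j-k}   (c_k = 0 for k > q),
using gamma(-m) = gamma(m).
Pure AR (q = 0): c_0 = sigma^2 = 2, c_k = 0 for k >= 1.
Equations for k = 0 and k = 1 (AR order 1):
  gamma(0) = phi_1 gamma(1) + c_0
  gamma(1) = phi_1 gamma(0) + c_1
Substituting the second into the first: gamma(0) (1 - phi_1^2) = c_0 + phi_1 c_1, so
  gamma(0) = c_0 / (1 - phi_1^2) = 2 / (1 - (0.719)^2) = 2 / 0.483039 = 4.140452.
  gamma(1) = phi_1 gamma(0) = (0.719)(4.140452) = 2.976985.
Therefore gamma(1) = 2.9770 (to 4 decimal places).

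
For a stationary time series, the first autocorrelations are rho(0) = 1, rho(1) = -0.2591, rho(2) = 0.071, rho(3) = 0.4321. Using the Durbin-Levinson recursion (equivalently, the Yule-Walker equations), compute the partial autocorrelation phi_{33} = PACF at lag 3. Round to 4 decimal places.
\phi_{33} = 0.4840

The PACF at lag k is phi_{kk}, the last component of the solution
to the Yule-Walker system G_k phi = r_k where
  (G_k)_{ij} = rho(|i - j|), (r_k)_i = rho(i), i,j = 1..k.
Equivalently, Durbin-Levinson gives phi_{kk} iteratively:
  phi_{11} = rho(1)
  phi_{kk} = [rho(k) - sum_{j=1..k-1} phi_{k-1,j} rho(k-j)]
            / [1 - sum_{j=1..k-1} phi_{k-1,j} rho(j)],
  phi_{k,j} = phi_{k-1,j} - phi_{kk} phi_{k-1,k-j},  j = 1..k-1.
Step k = 1:
  phi_11 = rho(1) = -0.2591.
Step k = 2:
  phi_22 = [rho(2) - phi_11 rho(1)] / [1 - phi_11 rho(1)] = [0.071 - (-0.2591)(-0.2591)] / [1 - (-0.2591)(-0.2591)]
         = 0.00386719 / 0.93286719 = 0.004145.
  Update: phi_21 = phi_11 - phi_22 phi_11 = -0.2591 - (0.004145)(-0.2591) = -0.258026.
Step k = 3:
  phi_33 = [rho(3) - phi_21 rho(2) - phi_22 rho(1)] / [1 - phi_21 rho(1) - phi_22 rho(2)]
    numerator   = 0.4321 - (-0.258026)(0.071) - (0.004145)(-0.2591) = 0.45149394
    denominator = 1 - (-0.258026)(-0.2591) - (0.004145)(0.071) = 0.93285116
  phi_33 = 0.45149394 / 0.93285116 = 0.484.
Therefore phi_{33} = 0.4840.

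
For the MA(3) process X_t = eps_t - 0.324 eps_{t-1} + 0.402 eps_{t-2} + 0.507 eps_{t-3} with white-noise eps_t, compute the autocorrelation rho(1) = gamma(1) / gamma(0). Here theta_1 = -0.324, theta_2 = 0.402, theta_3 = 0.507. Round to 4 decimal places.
\rho(1) = -0.1644

For an MA(q) process with theta_0 = 1, the autocovariance is
  gamma(k) = sigma^2 * sum_{i=0..q-k} theta_i * theta_{i+k},
and rho(k) = gamma(k) / gamma(0). Sigma^2 cancels.
  numerator   = (1)*(-0.324) + (-0.324)*(0.402) + (0.402)*(0.507) = -0.250434.
  denominator = (1)^2 + (-0.324)^2 + (0.402)^2 + (0.507)^2 = 1.523629.
  rho(1) = -0.250434 / 1.523629 = -0.1644.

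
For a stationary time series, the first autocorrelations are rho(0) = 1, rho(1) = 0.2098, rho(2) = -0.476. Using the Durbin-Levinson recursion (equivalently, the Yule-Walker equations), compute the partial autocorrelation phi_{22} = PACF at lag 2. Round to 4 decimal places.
\phi_{22} = -0.5440

The PACF at lag k is phi_{kk}, the last component of the solution
to the Yule-Walker system G_k phi = r_k where
  (G_k)_{ij} = rho(|i - j|), (r_k)_i = rho(i), i,j = 1..k.
Equivalently, Durbin-Levinson gives phi_{kk} iteratively:
  phi_{11} = rho(1)
  phi_{kk} = [rho(k) - sum_{j=1..k-1} phi_{k-1,j} rho(k-j)]
            / [1 - sum_{j=1..k-1} phi_{k-1,j} rho(j)],
  phi_{k,j} = phi_{k-1,j} - phi_{kk} phi_{k-1,k-j},  j = 1..k-1.
Step k = 1:
  phi_11 = rho(1) = 0.2098.
Step k = 2:
  phi_22 = [rho(2) - phi_11 rho(1)] / [1 - phi_11 rho(1)] = [-0.476 - (0.2098)(0.2098)] / [1 - (0.2098)(0.2098)]
         = -0.52001604 / 0.95598396 = -0.544.
Therefore phi_{22} = -0.5440.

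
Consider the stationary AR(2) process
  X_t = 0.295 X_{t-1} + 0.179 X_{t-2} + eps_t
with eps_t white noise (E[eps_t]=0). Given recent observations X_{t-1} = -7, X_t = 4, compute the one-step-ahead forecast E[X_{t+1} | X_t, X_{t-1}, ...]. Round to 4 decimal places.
E[X_{t+1} \mid \mathcal F_t] = -0.0730

For an AR(p) model X_t = c + sum_i phi_i X_{t-i} + eps_t, the
one-step-ahead conditional mean is
  E[X_{t+1} | X_t, ...] = c + sum_i phi_i X_{t+1-i}.
Substitute known values:
  E[X_{t+1} | ...] = (0.295) * (4) + (0.179) * (-7)
                   = -0.0730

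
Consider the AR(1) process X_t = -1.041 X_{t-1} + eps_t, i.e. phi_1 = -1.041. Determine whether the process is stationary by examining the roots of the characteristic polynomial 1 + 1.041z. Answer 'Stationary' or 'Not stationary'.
\text{Not stationary}

The AR(p) characteristic polynomial is P(z) = 1 + 1.041z.
Stationarity requires all roots to lie outside the unit circle, i.e. |z| > 1 for every root.
This is linear in z: 1 + (1.041) z = 0  =>  z = -1/(1.041) = -0.960615,  |z| = 0.960615.
Moduli of all roots: 0.9606.
All moduli strictly greater than 1? No.
Verdict: Not stationary.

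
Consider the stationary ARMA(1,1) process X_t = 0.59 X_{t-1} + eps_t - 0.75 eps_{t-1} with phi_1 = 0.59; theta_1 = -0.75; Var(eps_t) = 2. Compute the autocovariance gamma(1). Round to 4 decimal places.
\gamma(1) = -0.2737

Multiply the model equation by X_{t-k} and take expectations. With theta_0 = psi_0 = 1 and psi_j the MA(infinity) weights, this gives
  gamma(k) - sum_i phi_i gamma(k-i) = c_k,
  c_k = sigma^2 * sum_{j=k..q} theta_j psi_{j-k}   (c_k = 0 for k > q),
using gamma(-m) = gamma(m).
psi-weights needed (psi_j = theta_j + sum_i phi_i psi_{j-i}):
  psi_1 = theta_1 + phi_1 = -0.75 + (0.59) = -0.16
Right-hand sides:
  c_0 = sigma^2 (1 + theta_1 psi_1) = 2 * (1 + (-0.75)(-0.16)) = 2 * 1.12 = 2.24
  c_1 = sigma^2 theta_1 = 2 * (-0.75) = -1.5
  c_2 = 0
Equations for k = 0 and k = 1 (AR order 1):
  gamma(0) = phi_1 gamma(1) + c_0
  gamma(1) = phi_1 gamma(0) + c_1
Substituting the second into the first: gamma(0) (1 - phi_1^2) = c_0 + phi_1 c_1, so
  gamma(0) = (c_0 + phi_1 c_1) / (1 - phi_1^2) = (2.24 + (0.59)(-1.5)) / (1 - (0.59)^2) = 1.355 / 0.6519 = 2.07854.
  gamma(1) = phi_1 gamma(0) + c_1 = (0.59)(2.07854) + (-1.5) = -0.273662.
Therefore gamma(1) = -0.2737 (to 4 decimal places).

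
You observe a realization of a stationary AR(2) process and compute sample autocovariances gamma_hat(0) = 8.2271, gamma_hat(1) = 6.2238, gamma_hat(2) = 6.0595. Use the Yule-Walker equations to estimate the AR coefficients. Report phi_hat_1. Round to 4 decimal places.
\hat\phi_{1} = 0.4660

The Yule-Walker equations for an AR(p) process read, in matrix form,
  Gamma_p phi = r_p,   with   (Gamma_p)_{ij} = gamma(|i - j|),
                       (r_p)_i = gamma(i),   i,j = 1..p.
Substitute the sample gammas (Toeplitz matrix and right-hand side of size 2):
  Gamma_p = [[8.2271, 6.2238], [6.2238, 8.2271]]
  r_p     = [6.2238, 6.0595]
Written out:
  8.2271 phi_1 + 6.2238 phi_2 = 6.2238
  6.2238 phi_1 + 8.2271 phi_2 = 6.0595
Solve by Cramer's rule:
  det = gamma(0)^2 - gamma(1)^2 = (8.2271)^2 - (6.2238)^2 = 67.68517441 - 38.73568644 = 28.94948797
  phi_hat_1 = [gamma(1) gamma(0) - gamma(1) gamma(2)] / det = [(6.2238)(8.2271) - (6.2238)(6.0595)] / 28.94948797 = 13.49070888 / 28.94948797 = 0.466
  phi_hat_2 = [gamma(0) gamma(2) - gamma(1)^2] / det = [(8.2271)(6.0595) - (6.2238)^2] / 28.94948797 = 11.11642601 / 28.94948797 = 0.384
So phi_hat = [0.4660, 0.3840].
Therefore phi_hat_1 = 0.4660.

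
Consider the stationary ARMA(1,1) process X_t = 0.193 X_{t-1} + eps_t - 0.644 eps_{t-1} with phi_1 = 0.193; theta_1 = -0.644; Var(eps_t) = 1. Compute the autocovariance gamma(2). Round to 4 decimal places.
\gamma(2) = -0.0792

Multiply the model equation by X_{t-k} and take expectations. With theta_0 = psi_0 = 1 and psi_j the MA(infinity) weights, this gives
  gamma(k) - sum_i phi_i gamma(k-i) = c_k,
  c_k = sigma^2 * sum_{j=k..q} theta_j psi_{j-k}   (c_k = 0 for k > q),
using gamma(-m) = gamma(m).
psi-weights needed (psi_j = theta_j + sum_i phi_i psi_{j-i}):
  psi_1 = theta_1 + phi_1 = -0.644 + (0.193) = -0.451
Right-hand sides:
  c_0 = sigma^2 (1 + theta_1 psi_1) = 1 * (1 + (-0.644)(-0.451)) = 1 * 1.290444 = 1.290444
  c_1 = sigma^2 theta_1 = 1 * (-0.644) = -0.644
  c_2 = 0
Equations for k = 0 and k = 1 (AR order 1):
  gamma(0) = phi_1 gamma(1) + c_0
  gamma(1) = phi_1 gamma(0) + c_1
Substituting the second into the first: gamma(0) (1 - phi_1^2) = c_0 + phi_1 c_1, so
  gamma(0) = (c_0 + phi_1 c_1) / (1 - phi_1^2) = (1.290444 + (0.193)(-0.644)) / (1 - (0.193)^2) = 1.166152 / 0.962751 = 1.211271.
  gamma(1) = phi_1 gamma(0) + c_1 = (0.193)(1.211271) + (-0.644) = -0.410225.
For k = 2 (> q): gamma(2) = phi_1 gamma(1) = (0.193)(-0.410225) = -0.079173.
Therefore gamma(2) = -0.0792 (to 4 decimal places).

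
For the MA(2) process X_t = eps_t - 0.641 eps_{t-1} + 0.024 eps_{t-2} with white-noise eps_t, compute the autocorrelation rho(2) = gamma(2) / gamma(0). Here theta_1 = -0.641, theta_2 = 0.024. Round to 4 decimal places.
\rho(2) = 0.0170

For an MA(q) process with theta_0 = 1, the autocovariance is
  gamma(k) = sigma^2 * sum_{i=0..q-k} theta_i * theta_{i+k},
and rho(k) = gamma(k) / gamma(0). Sigma^2 cancels.
  numerator   = (1)*(0.024) = 0.024.
  denominator = (1)^2 + (-0.641)^2 + (0.024)^2 = 1.411457.
  rho(2) = 0.024 / 1.411457 = 0.0170.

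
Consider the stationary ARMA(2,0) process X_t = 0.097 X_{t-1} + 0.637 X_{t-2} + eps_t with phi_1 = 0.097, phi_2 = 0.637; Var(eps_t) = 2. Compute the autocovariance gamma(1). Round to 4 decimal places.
\gamma(1) = 0.9685

Multiply the model equation by X_{t-k} and take expectations. With theta_0 = psi_0 = 1 and psi_j the MA(infinity) weights, this gives
  gamma(k) - sum_i phi_i gamma(k-i) = c_k,
  c_k = sigma^2 * sum_{j=k..q} theta_j psi_{j-k}   (c_k = 0 for k > q),
using gamma(-m) = gamma(m).
Pure AR (q = 0): c_0 = sigma^2 = 2, c_k = 0 for k >= 1.
Equations for k = 0, 1, 2 (AR order 2, c_2 = 0):
  (E0) gamma(0) = phi_1 gamma(1) + phi_2 gamma(2) + c_0
  (E1) gamma(1) = phi_1 gamma(0) + phi_2 gamma(1) + c_1
  (E2) gamma(2) = phi_1 gamma(1) + phi_2 gamma(0)
From (E1): gamma(1) = A gamma(0) + B with
  A = phi_1 / (1 - phi_2) = 0.097 / 0.363 = 0.267218,   B = c_1 / (1 - phi_2) = 0 / 0.363 = 0.
Insert (E2) into (E0): gamma(0) (1 - phi_2^2) = phi_1 (1 + phi_2) gamma(1) + c_0.
  phi_1 (1 + phi_2) = (0.097)(1.637) = 0.158789,   1 - phi_2^2 = 0.594231.
Replace gamma(1) by A gamma(0) + B and collect gamma(0):
  gamma(0) [0.594231 - (0.158789)(0.267218)] = c_0 = 2
  gamma(0) * 0.5518 = 2
  gamma(0) = 2 / 0.5518 = 3.624503.
  gamma(1) = A gamma(0) = (0.267218)(3.624503) = 0.968531.
Therefore gamma(1) = 0.9685 (to 4 decimal places).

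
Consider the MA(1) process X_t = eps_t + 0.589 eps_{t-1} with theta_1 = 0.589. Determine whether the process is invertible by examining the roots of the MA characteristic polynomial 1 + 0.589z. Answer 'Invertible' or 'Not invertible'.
\text{Invertible}

The MA(q) characteristic polynomial is P(z) = 1 + 0.589z.
Invertibility requires all roots to lie outside the unit circle, i.e. |z| > 1 for every root.
This is linear in z: 1 + (0.589) z = 0  =>  z = -1/(0.589) = -1.697793,  |z| = 1.697793.
Moduli of all roots: 1.6978.
All moduli strictly greater than 1? Yes.
Verdict: Invertible.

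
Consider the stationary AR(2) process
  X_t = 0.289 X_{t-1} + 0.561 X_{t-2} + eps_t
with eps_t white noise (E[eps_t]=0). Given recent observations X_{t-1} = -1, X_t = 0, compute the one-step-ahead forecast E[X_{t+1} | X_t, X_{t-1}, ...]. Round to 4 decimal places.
E[X_{t+1} \mid \mathcal F_t] = -0.5610

For an AR(p) model X_t = c + sum_i phi_i X_{t-i} + eps_t, the
one-step-ahead conditional mean is
  E[X_{t+1} | X_t, ...] = c + sum_i phi_i X_{t+1-i}.
Substitute known values:
  E[X_{t+1} | ...] = (0.289) * (0) + (0.561) * (-1)
                   = -0.5610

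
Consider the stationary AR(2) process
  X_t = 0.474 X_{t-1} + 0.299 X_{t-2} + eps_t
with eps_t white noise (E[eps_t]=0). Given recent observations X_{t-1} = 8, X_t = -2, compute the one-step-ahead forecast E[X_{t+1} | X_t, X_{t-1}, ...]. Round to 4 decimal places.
E[X_{t+1} \mid \mathcal F_t] = 1.4440

For an AR(p) model X_t = c + sum_i phi_i X_{t-i} + eps_t, the
one-step-ahead conditional mean is
  E[X_{t+1} | X_t, ...] = c + sum_i phi_i X_{t+1-i}.
Substitute known values:
  E[X_{t+1} | ...] = (0.474) * (-2) + (0.299) * (8)
                   = 1.4440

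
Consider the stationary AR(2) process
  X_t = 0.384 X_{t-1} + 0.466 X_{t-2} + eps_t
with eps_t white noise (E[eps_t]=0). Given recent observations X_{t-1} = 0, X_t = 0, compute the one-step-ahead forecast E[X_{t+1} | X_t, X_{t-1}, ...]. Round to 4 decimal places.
E[X_{t+1} \mid \mathcal F_t] = 0.0000

For an AR(p) model X_t = c + sum_i phi_i X_{t-i} + eps_t, the
one-step-ahead conditional mean is
  E[X_{t+1} | X_t, ...] = c + sum_i phi_i X_{t+1-i}.
Substitute known values:
  E[X_{t+1} | ...] = (0.384) * (0) + (0.466) * (0)
                   = 0.0000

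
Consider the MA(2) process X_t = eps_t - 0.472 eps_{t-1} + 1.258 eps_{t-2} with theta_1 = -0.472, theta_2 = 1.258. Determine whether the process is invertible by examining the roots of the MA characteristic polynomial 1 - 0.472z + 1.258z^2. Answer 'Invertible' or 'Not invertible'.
\text{Not invertible}

The MA(q) characteristic polynomial is P(z) = 1 - 0.472z + 1.258z^2.
Invertibility requires all roots to lie outside the unit circle, i.e. |z| > 1 for every root.
Set 1 + (-0.472) z + (1.258) z^2 = 0, i.e. a z^2 + b z + c = 0 with a = 1.258, b = -0.472, c = 1.
Discriminant D = b^2 - 4ac = (-0.472)^2 - 4*(1.258)*1 = 0.222784 - (5.032) = -4.809216.
D < 0, so the roots are the complex-conjugate pair z = (-b +/- i sqrt(-D)) / (2a) = 0.1876 +/- 0.8716i.
For a conjugate pair |z|^2 = z * conj(z) = (product of roots) = c/a = 1/(1.258) = 0.794913, so |z| = sqrt(0.794913) = 0.8916 for both roots.
Moduli of all roots: 0.8916, 0.8916.
All moduli strictly greater than 1? No.
Verdict: Not invertible.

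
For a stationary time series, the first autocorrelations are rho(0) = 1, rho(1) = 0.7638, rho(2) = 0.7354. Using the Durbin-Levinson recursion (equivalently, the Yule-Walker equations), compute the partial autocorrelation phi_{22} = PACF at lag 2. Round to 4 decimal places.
\phi_{22} = 0.3649

The PACF at lag k is phi_{kk}, the last component of the solution
to the Yule-Walker system G_k phi = r_k where
  (G_k)_{ij} = rho(|i - j|), (r_k)_i = rho(i), i,j = 1..k.
Equivalently, Durbin-Levinson gives phi_{kk} iteratively:
  phi_{11} = rho(1)
  phi_{kk} = [rho(k) - sum_{j=1..k-1} phi_{k-1,j} rho(k-j)]
            / [1 - sum_{j=1..k-1} phi_{k-1,j} rho(j)],
  phi_{k,j} = phi_{k-1,j} - phi_{kk} phi_{k-1,k-j},  j = 1..k-1.
Step k = 1:
  phi_11 = rho(1) = 0.7638.
Step k = 2:
  phi_22 = [rho(2) - phi_11 rho(1)] / [1 - phi_11 rho(1)] = [0.7354 - (0.7638)(0.7638)] / [1 - (0.7638)(0.7638)]
         = 0.15200956 / 0.41660956 = 0.3649.
Therefore phi_{22} = 0.3649.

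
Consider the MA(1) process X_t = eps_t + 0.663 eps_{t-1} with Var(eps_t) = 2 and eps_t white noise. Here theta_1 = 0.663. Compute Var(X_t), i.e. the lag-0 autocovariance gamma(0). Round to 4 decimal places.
\gamma(0) = 2.8791

For an MA(q) process X_t = eps_t + sum_i theta_i eps_{t-i} with
Var(eps_t) = sigma^2, the variance is
  gamma(0) = sigma^2 * (1 + sum_i theta_i^2).
  sum_i theta_i^2 = (0.663)^2 = 0.439569.
  gamma(0) = 2 * (1 + 0.439569) = 2 * 1.439569 = 2.879138, which rounds to 2.8791.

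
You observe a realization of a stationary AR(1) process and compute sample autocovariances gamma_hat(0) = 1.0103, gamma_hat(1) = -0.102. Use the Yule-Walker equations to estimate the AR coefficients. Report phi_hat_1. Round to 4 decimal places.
\hat\phi_{1} = -0.1010

The Yule-Walker equations for an AR(p) process read, in matrix form,
  Gamma_p phi = r_p,   with   (Gamma_p)_{ij} = gamma(|i - j|),
                       (r_p)_i = gamma(i),   i,j = 1..p.
Substitute the sample gammas (Toeplitz matrix and right-hand side of size 1):
  Gamma_p = [[1.0103]]
  r_p     = [-0.102]
With p = 1 this is the single equation gamma(0) phi_1 = gamma(1):
  phi_hat_1 = gamma(1) / gamma(0) = -0.102 / 1.0103 = -0.1010.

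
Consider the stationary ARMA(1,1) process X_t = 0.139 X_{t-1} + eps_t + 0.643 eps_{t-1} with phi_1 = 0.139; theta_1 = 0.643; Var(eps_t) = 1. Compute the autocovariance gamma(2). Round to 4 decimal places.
\gamma(2) = 0.1207

Multiply the model equation by X_{t-k} and take expectations. With theta_0 = psi_0 = 1 and psi_j the MA(infinity) weights, this gives
  gamma(k) - sum_i phi_i gamma(k-i) = c_k,
  c_k = sigma^2 * sum_{j=k..q} theta_j psi_{j-k}   (c_k = 0 for k > q),
using gamma(-m) = gamma(m).
psi-weights needed (psi_j = theta_j + sum_i phi_i psi_{j-i}):
  psi_1 = theta_1 + phi_1 = 0.643 + (0.139) = 0.782
Right-hand sides:
  c_0 = sigma^2 (1 + theta_1 psi_1) = 1 * (1 + (0.643)(0.782)) = 1 * 1.502826 = 1.502826
  c_1 = sigma^2 theta_1 = 1 * (0.643) = 0.643
  c_2 = 0
Equations for k = 0 and k = 1 (AR order 1):
  gamma(0) = phi_1 gamma(1) + c_0
  gamma(1) = phi_1 gamma(0) + c_1
Substituting the second into the first: gamma(0) (1 - phi_1^2) = c_0 + phi_1 c_1, so
  gamma(0) = (c_0 + phi_1 c_1) / (1 - phi_1^2) = (1.502826 + (0.139)(0.643)) / (1 - (0.139)^2) = 1.592203 / 0.980679 = 1.623572.
  gamma(1) = phi_1 gamma(0) + c_1 = (0.139)(1.623572) + (0.643) = 0.868677.
For k = 2 (> q): gamma(2) = phi_1 gamma(1) = (0.139)(0.868677) = 0.120746.
Therefore gamma(2) = 0.1207 (to 4 decimal places).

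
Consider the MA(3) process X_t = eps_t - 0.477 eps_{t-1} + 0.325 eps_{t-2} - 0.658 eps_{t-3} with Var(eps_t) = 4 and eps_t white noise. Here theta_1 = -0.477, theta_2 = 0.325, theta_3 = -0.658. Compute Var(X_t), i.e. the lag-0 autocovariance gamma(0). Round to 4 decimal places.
\gamma(0) = 7.0645

For an MA(q) process X_t = eps_t + sum_i theta_i eps_{t-i} with
Var(eps_t) = sigma^2, the variance is
  gamma(0) = sigma^2 * (1 + sum_i theta_i^2).
  sum_i theta_i^2 = (-0.477)^2 + (0.325)^2 + (-0.658)^2 = 0.227529 + 0.105625 + 0.432964 = 0.766118.
  gamma(0) = 4 * (1 + 0.766118) = 4 * 1.766118 = 7.064472, which rounds to 7.0645.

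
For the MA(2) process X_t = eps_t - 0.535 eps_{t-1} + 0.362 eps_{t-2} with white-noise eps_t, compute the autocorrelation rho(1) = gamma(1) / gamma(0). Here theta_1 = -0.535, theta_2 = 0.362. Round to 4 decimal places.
\rho(1) = -0.5141

For an MA(q) process with theta_0 = 1, the autocovariance is
  gamma(k) = sigma^2 * sum_{i=0..q-k} theta_i * theta_{i+k},
and rho(k) = gamma(k) / gamma(0). Sigma^2 cancels.
  numerator   = (1)*(-0.535) + (-0.535)*(0.362) = -0.72867.
  denominator = (1)^2 + (-0.535)^2 + (0.362)^2 = 1.417269.
  rho(1) = -0.72867 / 1.417269 = -0.5141.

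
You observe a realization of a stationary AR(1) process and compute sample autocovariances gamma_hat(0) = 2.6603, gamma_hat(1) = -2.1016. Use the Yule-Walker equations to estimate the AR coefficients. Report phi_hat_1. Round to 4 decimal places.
\hat\phi_{1} = -0.7900

The Yule-Walker equations for an AR(p) process read, in matrix form,
  Gamma_p phi = r_p,   with   (Gamma_p)_{ij} = gamma(|i - j|),
                       (r_p)_i = gamma(i),   i,j = 1..p.
Substitute the sample gammas (Toeplitz matrix and right-hand side of size 1):
  Gamma_p = [[2.6603]]
  r_p     = [-2.1016]
With p = 1 this is the single equation gamma(0) phi_1 = gamma(1):
  phi_hat_1 = gamma(1) / gamma(0) = -2.1016 / 2.6603 = -0.7900.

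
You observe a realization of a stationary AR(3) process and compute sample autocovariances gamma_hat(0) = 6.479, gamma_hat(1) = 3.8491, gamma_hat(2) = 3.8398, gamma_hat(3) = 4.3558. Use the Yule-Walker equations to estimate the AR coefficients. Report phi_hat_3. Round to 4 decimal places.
\hat\phi_{3} = 0.4130

The Yule-Walker equations for an AR(p) process read, in matrix form,
  Gamma_p phi = r_p,   with   (Gamma_p)_{ij} = gamma(|i - j|),
                       (r_p)_i = gamma(i),   i,j = 1..p.
Substitute the sample gammas (Toeplitz matrix and right-hand side of size 3):
  Gamma_p = [[6.479, 3.8491, 3.8398], [3.8491, 6.479, 3.8491], [3.8398, 3.8491, 6.479]]
  r_p     = [3.8491, 3.8398, 4.3558]
Written out (R1..R3):
  (R1) 6.479 phi_1 + 3.8491 phi_2 + 3.8398 phi_3 = 3.8491
  (R2) 3.8491 phi_1 + 6.479 phi_2 + 3.8491 phi_3 = 3.8398
  (R3) 3.8398 phi_1 + 3.8491 phi_2 + 6.479 phi_3 = 4.3558
Gaussian elimination:
  R2 <- R2 - (3.8491/6.479) R1 = R2 - (0.594089) R1:  4.192294 phi_2 + 1.567919 phi_3 = 1.553094
  R3 <- R3 - (3.8398/6.479) R1 = R3 - (0.592653) R1:  1.567919 phi_2 + 4.20333 phi_3 = 2.074619
  R3 <- R3 - (1.567919/4.192294) R2 = R3 - (0.374) R2:  3.616928 phi_3 = 1.493761
Back-substitution:
  phi_hat_3 = 1.493761 / 3.616928 = 0.412992
  phi_hat_2 = (1.553094 - (1.567919)(0.412992)) / 4.192294 = 0.216005
  phi_hat_1 = (3.8491 - (3.8491)(0.216005) - (3.8398)(0.412992)) / 6.479 = 0.221002
So phi_hat = [0.2210, 0.2160, 0.4130].
Therefore phi_hat_3 = 0.4130.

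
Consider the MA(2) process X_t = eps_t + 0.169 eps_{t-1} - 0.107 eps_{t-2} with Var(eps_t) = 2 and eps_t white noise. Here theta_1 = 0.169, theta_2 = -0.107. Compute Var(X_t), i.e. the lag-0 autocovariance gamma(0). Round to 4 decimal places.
\gamma(0) = 2.0800

For an MA(q) process X_t = eps_t + sum_i theta_i eps_{t-i} with
Var(eps_t) = sigma^2, the variance is
  gamma(0) = sigma^2 * (1 + sum_i theta_i^2).
  sum_i theta_i^2 = (0.169)^2 + (-0.107)^2 = 0.028561 + 0.011449 = 0.04001.
  gamma(0) = 2 * (1 + 0.04001) = 2 * 1.04001 = 2.08002, which rounds to 2.0800.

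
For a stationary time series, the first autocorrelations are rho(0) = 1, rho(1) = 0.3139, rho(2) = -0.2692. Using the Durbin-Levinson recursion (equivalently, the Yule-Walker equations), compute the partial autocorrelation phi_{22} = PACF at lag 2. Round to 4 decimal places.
\phi_{22} = -0.4079

The PACF at lag k is phi_{kk}, the last component of the solution
to the Yule-Walker system G_k phi = r_k where
  (G_k)_{ij} = rho(|i - j|), (r_k)_i = rho(i), i,j = 1..k.
Equivalently, Durbin-Levinson gives phi_{kk} iteratively:
  phi_{11} = rho(1)
  phi_{kk} = [rho(k) - sum_{j=1..k-1} phi_{k-1,j} rho(k-j)]
            / [1 - sum_{j=1..k-1} phi_{k-1,j} rho(j)],
  phi_{k,j} = phi_{k-1,j} - phi_{kk} phi_{k-1,k-j},  j = 1..k-1.
Step k = 1:
  phi_11 = rho(1) = 0.3139.
Step k = 2:
  phi_22 = [rho(2) - phi_11 rho(1)] / [1 - phi_11 rho(1)] = [-0.2692 - (0.3139)(0.3139)] / [1 - (0.3139)(0.3139)]
         = -0.36773321 / 0.90146679 = -0.4079.
Therefore phi_{22} = -0.4079.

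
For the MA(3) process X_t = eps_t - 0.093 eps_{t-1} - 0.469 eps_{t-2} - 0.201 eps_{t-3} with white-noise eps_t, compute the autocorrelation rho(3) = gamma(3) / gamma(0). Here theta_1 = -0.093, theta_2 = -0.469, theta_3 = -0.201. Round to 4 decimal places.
\rho(3) = -0.1584

For an MA(q) process with theta_0 = 1, the autocovariance is
  gamma(k) = sigma^2 * sum_{i=0..q-k} theta_i * theta_{i+k},
and rho(k) = gamma(k) / gamma(0). Sigma^2 cancels.
  numerator   = (1)*(-0.201) = -0.201.
  denominator = (1)^2 + (-0.093)^2 + (-0.469)^2 + (-0.201)^2 = 1.269011.
  rho(3) = -0.201 / 1.269011 = -0.1584.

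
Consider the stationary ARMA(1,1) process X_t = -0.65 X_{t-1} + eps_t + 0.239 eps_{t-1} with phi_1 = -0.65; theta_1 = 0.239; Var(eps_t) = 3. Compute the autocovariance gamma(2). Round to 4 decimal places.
\gamma(2) = 1.1722

Multiply the model equation by X_{t-k} and take expectations. With theta_0 = psi_0 = 1 and psi_j the MA(infinity) weights, this gives
  gamma(k) - sum_i phi_i gamma(k-i) = c_k,
  c_k = sigma^2 * sum_{j=k..q} theta_j psi_{j-k}   (c_k = 0 for k > q),
using gamma(-m) = gamma(m).
psi-weights needed (psi_j = theta_j + sum_i phi_i psi_{j-i}):
  psi_1 = theta_1 + phi_1 = 0.239 + (-0.65) = -0.411
Right-hand sides:
  c_0 = sigma^2 (1 + theta_1 psi_1) = 3 * (1 + (0.239)(-0.411)) = 3 * 0.901771 = 2.705313
  c_1 = sigma^2 theta_1 = 3 * (0.239) = 0.717
  c_2 = 0
Equations for k = 0 and k = 1 (AR order 1):
  gamma(0) = phi_1 gamma(1) + c_0
  gamma(1) = phi_1 gamma(0) + c_1
Substituting the second into the first: gamma(0) (1 - phi_1^2) = c_0 + phi_1 c_1, so
  gamma(0) = (c_0 + phi_1 c_1) / (1 - phi_1^2) = (2.705313 + (-0.65)(0.717)) / (1 - (-0.65)^2) = 2.239263 / 0.5775 = 3.877512.
  gamma(1) = phi_1 gamma(0) + c_1 = (-0.65)(3.877512) + (0.717) = -1.803383.
For k = 2 (> q): gamma(2) = phi_1 gamma(1) = (-0.65)(-1.803383) = 1.172199.
Therefore gamma(2) = 1.1722 (to 4 decimal places).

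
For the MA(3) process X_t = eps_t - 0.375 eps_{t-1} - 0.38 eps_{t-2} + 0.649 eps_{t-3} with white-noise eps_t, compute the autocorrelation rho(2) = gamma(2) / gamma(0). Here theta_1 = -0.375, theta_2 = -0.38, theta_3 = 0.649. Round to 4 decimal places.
\rho(2) = -0.3654

For an MA(q) process with theta_0 = 1, the autocovariance is
  gamma(k) = sigma^2 * sum_{i=0..q-k} theta_i * theta_{i+k},
and rho(k) = gamma(k) / gamma(0). Sigma^2 cancels.
  numerator   = (1)*(-0.38) + (-0.375)*(0.649) = -0.623375.
  denominator = (1)^2 + (-0.375)^2 + (-0.38)^2 + (0.649)^2 = 1.706226.
  rho(2) = -0.623375 / 1.706226 = -0.3654.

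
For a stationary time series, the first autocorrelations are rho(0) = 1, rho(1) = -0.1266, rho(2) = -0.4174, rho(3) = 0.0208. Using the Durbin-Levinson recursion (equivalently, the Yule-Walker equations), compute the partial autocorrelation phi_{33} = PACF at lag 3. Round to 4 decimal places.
\phi_{33} = -0.1401

The PACF at lag k is phi_{kk}, the last component of the solution
to the Yule-Walker system G_k phi = r_k where
  (G_k)_{ij} = rho(|i - j|), (r_k)_i = rho(i), i,j = 1..k.
Equivalently, Durbin-Levinson gives phi_{kk} iteratively:
  phi_{11} = rho(1)
  phi_{kk} = [rho(k) - sum_{j=1..k-1} phi_{k-1,j} rho(k-j)]
            / [1 - sum_{j=1..k-1} phi_{k-1,j} rho(j)],
  phi_{k,j} = phi_{k-1,j} - phi_{kk} phi_{k-1,k-j},  j = 1..k-1.
Step k = 1:
  phi_11 = rho(1) = -0.1266.
Step k = 2:
  phi_22 = [rho(2) - phi_11 rho(1)] / [1 - phi_11 rho(1)] = [-0.4174 - (-0.1266)(-0.1266)] / [1 - (-0.1266)(-0.1266)]
         = -0.43342756 / 0.98397244 = -0.440487.
  Update: phi_21 = phi_11 - phi_22 phi_11 = -0.1266 - (-0.440487)(-0.1266) = -0.182366.
Step k = 3:
  phi_33 = [rho(3) - phi_21 rho(2) - phi_22 rho(1)] / [1 - phi_21 rho(1) - phi_22 rho(2)]
    numerator   = 0.0208 - (-0.182366)(-0.4174) - (-0.440487)(-0.1266) = -0.11108517
    denominator = 1 - (-0.182366)(-0.1266) - (-0.440487)(-0.4174) = 0.79305302
  phi_33 = -0.11108517 / 0.79305302 = -0.1401.
Therefore phi_{33} = -0.1401.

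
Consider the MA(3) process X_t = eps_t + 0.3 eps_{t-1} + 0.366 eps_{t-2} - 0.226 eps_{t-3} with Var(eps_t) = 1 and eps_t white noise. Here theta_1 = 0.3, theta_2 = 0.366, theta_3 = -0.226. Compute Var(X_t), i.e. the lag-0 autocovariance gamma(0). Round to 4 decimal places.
\gamma(0) = 1.2750

For an MA(q) process X_t = eps_t + sum_i theta_i eps_{t-i} with
Var(eps_t) = sigma^2, the variance is
  gamma(0) = sigma^2 * (1 + sum_i theta_i^2).
  sum_i theta_i^2 = (0.3)^2 + (0.366)^2 + (-0.226)^2 = 0.09 + 0.133956 + 0.051076 = 0.275032.
  gamma(0) = 1 * (1 + 0.275032) = 1 * 1.275032 = 1.275032, which rounds to 1.2750.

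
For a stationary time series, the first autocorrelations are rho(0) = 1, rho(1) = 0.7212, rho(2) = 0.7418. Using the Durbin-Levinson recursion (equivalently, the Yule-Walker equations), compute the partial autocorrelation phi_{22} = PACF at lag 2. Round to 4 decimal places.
\phi_{22} = 0.4619

The PACF at lag k is phi_{kk}, the last component of the solution
to the Yule-Walker system G_k phi = r_k where
  (G_k)_{ij} = rho(|i - j|), (r_k)_i = rho(i), i,j = 1..k.
Equivalently, Durbin-Levinson gives phi_{kk} iteratively:
  phi_{11} = rho(1)
  phi_{kk} = [rho(k) - sum_{j=1..k-1} phi_{k-1,j} rho(k-j)]
            / [1 - sum_{j=1..k-1} phi_{k-1,j} rho(j)],
  phi_{k,j} = phi_{k-1,j} - phi_{kk} phi_{k-1,k-j},  j = 1..k-1.
Step k = 1:
  phi_11 = rho(1) = 0.7212.
Step k = 2:
  phi_22 = [rho(2) - phi_11 rho(1)] / [1 - phi_11 rho(1)] = [0.7418 - (0.7212)(0.7212)] / [1 - (0.7212)(0.7212)]
         = 0.22167056 / 0.47987056 = 0.4619.
Therefore phi_{22} = 0.4619.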